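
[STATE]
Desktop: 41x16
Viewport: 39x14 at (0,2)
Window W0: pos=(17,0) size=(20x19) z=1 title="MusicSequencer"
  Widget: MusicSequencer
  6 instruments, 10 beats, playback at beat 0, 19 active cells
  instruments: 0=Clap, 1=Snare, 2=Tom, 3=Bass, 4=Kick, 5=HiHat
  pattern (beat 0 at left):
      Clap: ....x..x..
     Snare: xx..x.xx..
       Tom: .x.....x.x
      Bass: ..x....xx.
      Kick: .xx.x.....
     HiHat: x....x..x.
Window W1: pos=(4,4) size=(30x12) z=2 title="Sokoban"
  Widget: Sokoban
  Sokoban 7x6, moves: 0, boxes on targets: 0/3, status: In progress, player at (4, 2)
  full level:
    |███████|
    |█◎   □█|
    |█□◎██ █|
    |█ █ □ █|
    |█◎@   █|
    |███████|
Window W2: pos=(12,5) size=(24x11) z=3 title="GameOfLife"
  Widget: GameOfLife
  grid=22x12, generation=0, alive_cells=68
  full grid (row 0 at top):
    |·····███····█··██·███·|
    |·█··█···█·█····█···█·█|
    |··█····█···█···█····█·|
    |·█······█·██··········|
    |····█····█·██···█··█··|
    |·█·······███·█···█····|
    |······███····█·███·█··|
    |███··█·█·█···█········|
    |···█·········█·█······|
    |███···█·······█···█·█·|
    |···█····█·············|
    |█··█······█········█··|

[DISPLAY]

                 ┠──────────────────┨  
                 ┃      ▼123456789  ┃  
    ┏━━━━━━━━━━━━━━━━━━━━━━━━━━━━┓  ┃  
    ┃ Sokoba┏━━━━━━━━━━━━━━━━━━━━━━┓┃  
    ┠───────┃ GameOfLife           ┃┃  
    ┃███████┠──────────────────────┨┃  
    ┃█◎   □█┃Gen: 0                ┃┃  
    ┃█□◎██ █┃·█······█·██··········┃┃  
    ┃█ █ □ █┃····█····█·██···█··█··┃┃  
    ┃█◎@   █┃·█·······███·█···█····┃┃  
    ┃███████┃······███····█·███·█··┃┃  
    ┃Moves: ┃███··█·█·█···█········┃┃  
    ┃       ┃···█·········█·█······┃┃  
    ┗━━━━━━━┗━━━━━━━━━━━━━━━━━━━━━━┛┃  


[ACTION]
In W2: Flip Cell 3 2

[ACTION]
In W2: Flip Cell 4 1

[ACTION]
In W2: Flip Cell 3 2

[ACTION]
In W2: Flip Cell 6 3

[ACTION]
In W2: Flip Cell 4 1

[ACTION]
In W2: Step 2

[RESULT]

                 ┠──────────────────┨  
                 ┃      ▼123456789  ┃  
    ┏━━━━━━━━━━━━━━━━━━━━━━━━━━━━┓  ┃  
    ┃ Sokoba┏━━━━━━━━━━━━━━━━━━━━━━┓┃  
    ┠───────┃ GameOfLife           ┃┃  
    ┃███████┠──────────────────────┨┃  
    ┃█◎   □█┃Gen: 2                ┃┃  
    ┃█□◎██ █┃·········█············┃┃  
    ┃█ █ □ █┃·······█··█···█·······┃┃  
    ┃█◎@   █┃······██····████·██···┃┃  
    ┃███████┃·███··██·········██···┃┃  
    ┃Moves: ┃·█████·█····██··██····┃┃  
    ┃       ┃············██········┃┃  
    ┗━━━━━━━┗━━━━━━━━━━━━━━━━━━━━━━┛┃  


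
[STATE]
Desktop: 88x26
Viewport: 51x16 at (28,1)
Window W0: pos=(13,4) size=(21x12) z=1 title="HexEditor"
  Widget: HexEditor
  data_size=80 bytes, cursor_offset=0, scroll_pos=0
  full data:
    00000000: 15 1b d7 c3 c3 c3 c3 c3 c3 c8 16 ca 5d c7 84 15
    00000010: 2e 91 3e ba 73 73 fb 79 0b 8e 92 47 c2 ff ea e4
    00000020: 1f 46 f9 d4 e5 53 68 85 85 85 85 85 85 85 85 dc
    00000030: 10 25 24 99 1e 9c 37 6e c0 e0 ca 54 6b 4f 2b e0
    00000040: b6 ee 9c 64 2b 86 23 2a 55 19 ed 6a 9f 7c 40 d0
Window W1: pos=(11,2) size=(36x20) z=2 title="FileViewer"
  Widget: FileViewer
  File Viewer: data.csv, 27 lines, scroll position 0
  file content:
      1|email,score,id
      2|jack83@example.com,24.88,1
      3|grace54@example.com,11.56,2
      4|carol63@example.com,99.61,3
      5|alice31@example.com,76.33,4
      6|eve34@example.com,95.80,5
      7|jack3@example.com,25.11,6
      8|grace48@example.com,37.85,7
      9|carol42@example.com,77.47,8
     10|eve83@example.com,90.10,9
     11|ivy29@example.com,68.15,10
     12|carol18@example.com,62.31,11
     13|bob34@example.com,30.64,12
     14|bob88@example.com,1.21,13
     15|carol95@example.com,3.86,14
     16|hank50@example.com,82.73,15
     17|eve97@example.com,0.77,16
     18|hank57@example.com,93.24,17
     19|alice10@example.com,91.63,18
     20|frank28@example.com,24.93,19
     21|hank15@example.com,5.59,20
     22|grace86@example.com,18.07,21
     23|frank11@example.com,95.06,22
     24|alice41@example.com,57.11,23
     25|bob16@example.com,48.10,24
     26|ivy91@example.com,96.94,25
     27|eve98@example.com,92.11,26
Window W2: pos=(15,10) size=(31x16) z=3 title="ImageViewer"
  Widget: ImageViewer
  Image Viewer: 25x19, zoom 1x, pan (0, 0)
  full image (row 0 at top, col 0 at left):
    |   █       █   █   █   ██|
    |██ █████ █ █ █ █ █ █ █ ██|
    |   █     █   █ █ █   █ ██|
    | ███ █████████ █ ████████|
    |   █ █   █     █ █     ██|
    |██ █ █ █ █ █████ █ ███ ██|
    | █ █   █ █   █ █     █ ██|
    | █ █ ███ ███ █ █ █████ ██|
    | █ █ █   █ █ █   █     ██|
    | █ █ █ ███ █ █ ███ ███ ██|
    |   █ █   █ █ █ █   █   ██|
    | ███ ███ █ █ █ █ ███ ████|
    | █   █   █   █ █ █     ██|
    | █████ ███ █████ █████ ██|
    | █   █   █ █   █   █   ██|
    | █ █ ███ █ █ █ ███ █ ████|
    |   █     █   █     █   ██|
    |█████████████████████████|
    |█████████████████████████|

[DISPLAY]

                                                   
━━━━━━━━━━━━━━━━━━┓                                
                  ┃                                
──────────────────┨                                
                 ▲┃                                
om,24.88,1       █┃                                
com,11.56,2      ░┃                                
com,99.61,3      ░┃                                
com,76.33,4      ░┃                                
━━━━━━━━━━━━━━━━━┓┃                                
                 ┃┃                                
─────────────────┨┃                                
   █   █   ██    ┃┃                                
 █ █ █ █ █ ██    ┃┃                                
 █ █ █   █ ██    ┃┃                                
██ █ ████████    ┃┃                                


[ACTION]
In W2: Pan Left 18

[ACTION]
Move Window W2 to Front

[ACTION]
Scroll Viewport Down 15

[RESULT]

━━━━━━━━━━━━━━━━━┓┃                                
                 ┃┃                                
─────────────────┨┃                                
   █   █   ██    ┃┃                                
 █ █ █ █ █ ██    ┃┃                                
 █ █ █   █ ██    ┃┃                                
██ █ ████████    ┃┃                                
   █ █     ██    ┃┃                                
████ █ ███ ██    ┃┃                                
 █ █     █ ██    ┃┃                                
 █ █ █████ ██    ┃┃                                
 █   █     ██    ┃┛                                
 █ ███ ███ ██    ┃                                 
 █ █   █   ██    ┃                                 
 █ █ ███ ████    ┃                                 
━━━━━━━━━━━━━━━━━┛                                 


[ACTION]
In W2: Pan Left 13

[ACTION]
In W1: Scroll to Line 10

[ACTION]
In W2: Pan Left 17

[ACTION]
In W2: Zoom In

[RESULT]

━━━━━━━━━━━━━━━━━┓┃                                
                 ┃┃                                
─────────────────┨┃                                
          ██     ┃┃                                
          ██     ┃┃                                
████  ██  ██  ██ ┃┃                                
████  ██  ██  ██ ┃┃                                
      ██      ██ ┃┃                                
      ██      ██ ┃┃                                
████████████████ ┃┃                                
████████████████ ┃┃                                
      ██         ┃┛                                
      ██         ┃                                 
  ██  ██  ███████┃                                 
  ██  ██  ███████┃                                 
━━━━━━━━━━━━━━━━━┛                                 


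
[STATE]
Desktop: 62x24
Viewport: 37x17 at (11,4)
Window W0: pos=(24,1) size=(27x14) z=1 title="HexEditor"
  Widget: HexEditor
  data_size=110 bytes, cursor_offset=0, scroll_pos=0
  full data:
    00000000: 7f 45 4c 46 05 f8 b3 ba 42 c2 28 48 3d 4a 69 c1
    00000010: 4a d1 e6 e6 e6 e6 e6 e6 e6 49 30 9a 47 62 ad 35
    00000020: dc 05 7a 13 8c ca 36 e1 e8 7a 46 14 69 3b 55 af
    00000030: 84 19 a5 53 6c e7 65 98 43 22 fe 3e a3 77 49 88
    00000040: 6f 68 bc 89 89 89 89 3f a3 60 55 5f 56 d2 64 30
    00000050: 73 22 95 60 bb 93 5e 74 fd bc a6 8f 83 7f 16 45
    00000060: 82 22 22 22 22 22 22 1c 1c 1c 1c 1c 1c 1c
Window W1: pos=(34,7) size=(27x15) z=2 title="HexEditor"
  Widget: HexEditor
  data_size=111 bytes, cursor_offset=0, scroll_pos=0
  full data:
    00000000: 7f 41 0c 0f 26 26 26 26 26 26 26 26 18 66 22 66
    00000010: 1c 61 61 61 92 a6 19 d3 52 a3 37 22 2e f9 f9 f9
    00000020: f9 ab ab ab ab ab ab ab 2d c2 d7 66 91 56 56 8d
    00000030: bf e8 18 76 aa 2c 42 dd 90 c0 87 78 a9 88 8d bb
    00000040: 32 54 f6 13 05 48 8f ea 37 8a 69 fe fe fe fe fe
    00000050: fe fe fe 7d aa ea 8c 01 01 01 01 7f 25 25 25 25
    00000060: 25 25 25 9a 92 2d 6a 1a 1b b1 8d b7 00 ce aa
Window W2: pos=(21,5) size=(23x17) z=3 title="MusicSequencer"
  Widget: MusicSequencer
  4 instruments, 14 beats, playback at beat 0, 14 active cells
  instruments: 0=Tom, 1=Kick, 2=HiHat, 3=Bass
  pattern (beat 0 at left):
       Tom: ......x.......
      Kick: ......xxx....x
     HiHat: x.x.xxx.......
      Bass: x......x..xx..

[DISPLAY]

             ┃00000000  7F 45 4c 46 0
          ┏━━━━━━━━━━━━━━━━━━━━━┓e6 e
          ┃ MusicSequencer      ┃13 8
          ┠─────────────────────┨━━━━
          ┃      ▼1234567890123 ┃r   
          ┃   Tom······█······· ┃────
          ┃  Kick······███····█ ┃ 7F 
          ┃ HiHat█·█·███······· ┃ 1c 
          ┃  Bass█······█··██·· ┃ f9 
          ┃                     ┃ bf 
          ┃                     ┃ 32 
          ┃                     ┃ fe 
          ┃                     ┃ 25 
          ┃                     ┃    
          ┃                     ┃    
          ┃                     ┃    
          ┃                     ┃    


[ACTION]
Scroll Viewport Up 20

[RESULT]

                                     
             ┏━━━━━━━━━━━━━━━━━━━━━━━
             ┃ HexEditor             
             ┠───────────────────────
             ┃00000000  7F 45 4c 46 0
          ┏━━━━━━━━━━━━━━━━━━━━━┓e6 e
          ┃ MusicSequencer      ┃13 8
          ┠─────────────────────┨━━━━
          ┃      ▼1234567890123 ┃r   
          ┃   Tom······█······· ┃────
          ┃  Kick······███····█ ┃ 7F 
          ┃ HiHat█·█·███······· ┃ 1c 
          ┃  Bass█······█··██·· ┃ f9 
          ┃                     ┃ bf 
          ┃                     ┃ 32 
          ┃                     ┃ fe 
          ┃                     ┃ 25 


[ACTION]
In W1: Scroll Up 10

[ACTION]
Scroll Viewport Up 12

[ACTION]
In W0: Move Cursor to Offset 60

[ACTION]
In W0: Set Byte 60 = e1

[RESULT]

                                     
             ┏━━━━━━━━━━━━━━━━━━━━━━━
             ┃ HexEditor             
             ┠───────────────────────
             ┃00000000  7f 45 4c 46 0
          ┏━━━━━━━━━━━━━━━━━━━━━┓e6 e
          ┃ MusicSequencer      ┃13 8
          ┠─────────────────────┨━━━━
          ┃      ▼1234567890123 ┃r   
          ┃   Tom······█······· ┃────
          ┃  Kick······███····█ ┃ 7F 
          ┃ HiHat█·█·███······· ┃ 1c 
          ┃  Bass█······█··██·· ┃ f9 
          ┃                     ┃ bf 
          ┃                     ┃ 32 
          ┃                     ┃ fe 
          ┃                     ┃ 25 


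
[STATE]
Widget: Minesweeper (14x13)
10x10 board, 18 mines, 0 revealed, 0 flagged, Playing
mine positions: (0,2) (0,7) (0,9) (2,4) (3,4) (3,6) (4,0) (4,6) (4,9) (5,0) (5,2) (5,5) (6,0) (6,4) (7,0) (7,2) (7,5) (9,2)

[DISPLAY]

■■■■■■■■■■    
■■■■■■■■■■    
■■■■■■■■■■    
■■■■■■■■■■    
■■■■■■■■■■    
■■■■■■■■■■    
■■■■■■■■■■    
■■■■■■■■■■    
■■■■■■■■■■    
■■■■■■■■■■    
              
              
              


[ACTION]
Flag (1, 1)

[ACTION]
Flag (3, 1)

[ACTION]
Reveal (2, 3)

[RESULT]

■■■■■■■■■■    
■⚑■■■■■■■■    
■■■2■■■■■■    
■⚑■■■■■■■■    
■■■■■■■■■■    
■■■■■■■■■■    
■■■■■■■■■■    
■■■■■■■■■■    
■■■■■■■■■■    
■■■■■■■■■■    
              
              
              


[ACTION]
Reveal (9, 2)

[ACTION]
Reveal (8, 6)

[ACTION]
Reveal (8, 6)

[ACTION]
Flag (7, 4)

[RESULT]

■■✹■■■■✹■✹    
■⚑■■■■■■■■    
■■■2✹■■■■■    
■⚑■■✹■✹■■■    
✹■■■■■✹■■✹    
✹■✹■■✹■■■■    
✹■■■✹■■■■■    
✹■✹■■✹■■■■    
■■■■■■■■■■    
■■✹■■■■■■■    
              
              
              


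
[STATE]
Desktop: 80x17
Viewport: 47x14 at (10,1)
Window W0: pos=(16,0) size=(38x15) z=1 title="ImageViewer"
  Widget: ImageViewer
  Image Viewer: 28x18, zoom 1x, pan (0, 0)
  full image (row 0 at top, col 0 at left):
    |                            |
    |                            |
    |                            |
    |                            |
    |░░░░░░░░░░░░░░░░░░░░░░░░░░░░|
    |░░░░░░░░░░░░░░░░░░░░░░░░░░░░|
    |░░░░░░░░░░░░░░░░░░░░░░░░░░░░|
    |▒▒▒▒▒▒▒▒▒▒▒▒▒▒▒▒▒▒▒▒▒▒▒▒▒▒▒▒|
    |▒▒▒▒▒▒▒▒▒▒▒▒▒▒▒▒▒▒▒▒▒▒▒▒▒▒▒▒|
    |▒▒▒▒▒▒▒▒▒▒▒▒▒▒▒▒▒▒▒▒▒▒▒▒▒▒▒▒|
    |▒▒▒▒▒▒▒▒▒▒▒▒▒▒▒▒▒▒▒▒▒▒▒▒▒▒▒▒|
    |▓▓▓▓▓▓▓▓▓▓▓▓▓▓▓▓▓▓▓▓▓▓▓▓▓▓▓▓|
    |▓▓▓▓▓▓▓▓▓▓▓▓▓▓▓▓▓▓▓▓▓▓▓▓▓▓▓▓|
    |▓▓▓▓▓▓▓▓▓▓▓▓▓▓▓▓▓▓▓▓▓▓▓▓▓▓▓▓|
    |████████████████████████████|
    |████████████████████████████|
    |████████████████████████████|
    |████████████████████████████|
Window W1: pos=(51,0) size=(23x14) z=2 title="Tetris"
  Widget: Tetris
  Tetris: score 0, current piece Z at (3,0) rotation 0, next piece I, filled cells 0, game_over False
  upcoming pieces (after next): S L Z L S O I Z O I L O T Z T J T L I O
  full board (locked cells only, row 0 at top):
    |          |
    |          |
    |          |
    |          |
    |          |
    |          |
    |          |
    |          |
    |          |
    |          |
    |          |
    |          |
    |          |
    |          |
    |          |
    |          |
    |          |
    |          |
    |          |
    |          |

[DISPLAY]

      ┃ ImageViewer                      ┃ Tetr
      ┠──────────────────────────────────┠─────
      ┃                                  ┃     
      ┃                                  ┃     
      ┃                                  ┃     
      ┃                                  ┃     
      ┃░░░░░░░░░░░░░░░░░░░░░░░░░░░░      ┃     
      ┃░░░░░░░░░░░░░░░░░░░░░░░░░░░░      ┃     
      ┃░░░░░░░░░░░░░░░░░░░░░░░░░░░░      ┃     
      ┃▒▒▒▒▒▒▒▒▒▒▒▒▒▒▒▒▒▒▒▒▒▒▒▒▒▒▒▒      ┃     
      ┃▒▒▒▒▒▒▒▒▒▒▒▒▒▒▒▒▒▒▒▒▒▒▒▒▒▒▒▒      ┃     
      ┃▒▒▒▒▒▒▒▒▒▒▒▒▒▒▒▒▒▒▒▒▒▒▒▒▒▒▒▒      ┃     
      ┃▒▒▒▒▒▒▒▒▒▒▒▒▒▒▒▒▒▒▒▒▒▒▒▒▒▒▒▒      ┗━━━━━
      ┗━━━━━━━━━━━━━━━━━━━━━━━━━━━━━━━━━━━━┛   


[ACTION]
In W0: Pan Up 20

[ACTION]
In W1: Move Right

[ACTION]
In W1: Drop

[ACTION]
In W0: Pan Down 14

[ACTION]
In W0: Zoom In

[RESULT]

      ┃ ImageViewer                      ┃ Tetr
      ┠──────────────────────────────────┠─────
      ┃▒▒▒▒▒▒▒▒▒▒▒▒▒▒▒▒▒▒▒▒▒▒▒▒▒▒▒▒▒▒▒▒▒▒┃     
      ┃▒▒▒▒▒▒▒▒▒▒▒▒▒▒▒▒▒▒▒▒▒▒▒▒▒▒▒▒▒▒▒▒▒▒┃     
      ┃▒▒▒▒▒▒▒▒▒▒▒▒▒▒▒▒▒▒▒▒▒▒▒▒▒▒▒▒▒▒▒▒▒▒┃     
      ┃▒▒▒▒▒▒▒▒▒▒▒▒▒▒▒▒▒▒▒▒▒▒▒▒▒▒▒▒▒▒▒▒▒▒┃     
      ┃▒▒▒▒▒▒▒▒▒▒▒▒▒▒▒▒▒▒▒▒▒▒▒▒▒▒▒▒▒▒▒▒▒▒┃     
      ┃▒▒▒▒▒▒▒▒▒▒▒▒▒▒▒▒▒▒▒▒▒▒▒▒▒▒▒▒▒▒▒▒▒▒┃     
      ┃▒▒▒▒▒▒▒▒▒▒▒▒▒▒▒▒▒▒▒▒▒▒▒▒▒▒▒▒▒▒▒▒▒▒┃     
      ┃▒▒▒▒▒▒▒▒▒▒▒▒▒▒▒▒▒▒▒▒▒▒▒▒▒▒▒▒▒▒▒▒▒▒┃     
      ┃▓▓▓▓▓▓▓▓▓▓▓▓▓▓▓▓▓▓▓▓▓▓▓▓▓▓▓▓▓▓▓▓▓▓┃     
      ┃▓▓▓▓▓▓▓▓▓▓▓▓▓▓▓▓▓▓▓▓▓▓▓▓▓▓▓▓▓▓▓▓▓▓┃     
      ┃▓▓▓▓▓▓▓▓▓▓▓▓▓▓▓▓▓▓▓▓▓▓▓▓▓▓▓▓▓▓▓▓▓▓┗━━━━━
      ┗━━━━━━━━━━━━━━━━━━━━━━━━━━━━━━━━━━━━┛   


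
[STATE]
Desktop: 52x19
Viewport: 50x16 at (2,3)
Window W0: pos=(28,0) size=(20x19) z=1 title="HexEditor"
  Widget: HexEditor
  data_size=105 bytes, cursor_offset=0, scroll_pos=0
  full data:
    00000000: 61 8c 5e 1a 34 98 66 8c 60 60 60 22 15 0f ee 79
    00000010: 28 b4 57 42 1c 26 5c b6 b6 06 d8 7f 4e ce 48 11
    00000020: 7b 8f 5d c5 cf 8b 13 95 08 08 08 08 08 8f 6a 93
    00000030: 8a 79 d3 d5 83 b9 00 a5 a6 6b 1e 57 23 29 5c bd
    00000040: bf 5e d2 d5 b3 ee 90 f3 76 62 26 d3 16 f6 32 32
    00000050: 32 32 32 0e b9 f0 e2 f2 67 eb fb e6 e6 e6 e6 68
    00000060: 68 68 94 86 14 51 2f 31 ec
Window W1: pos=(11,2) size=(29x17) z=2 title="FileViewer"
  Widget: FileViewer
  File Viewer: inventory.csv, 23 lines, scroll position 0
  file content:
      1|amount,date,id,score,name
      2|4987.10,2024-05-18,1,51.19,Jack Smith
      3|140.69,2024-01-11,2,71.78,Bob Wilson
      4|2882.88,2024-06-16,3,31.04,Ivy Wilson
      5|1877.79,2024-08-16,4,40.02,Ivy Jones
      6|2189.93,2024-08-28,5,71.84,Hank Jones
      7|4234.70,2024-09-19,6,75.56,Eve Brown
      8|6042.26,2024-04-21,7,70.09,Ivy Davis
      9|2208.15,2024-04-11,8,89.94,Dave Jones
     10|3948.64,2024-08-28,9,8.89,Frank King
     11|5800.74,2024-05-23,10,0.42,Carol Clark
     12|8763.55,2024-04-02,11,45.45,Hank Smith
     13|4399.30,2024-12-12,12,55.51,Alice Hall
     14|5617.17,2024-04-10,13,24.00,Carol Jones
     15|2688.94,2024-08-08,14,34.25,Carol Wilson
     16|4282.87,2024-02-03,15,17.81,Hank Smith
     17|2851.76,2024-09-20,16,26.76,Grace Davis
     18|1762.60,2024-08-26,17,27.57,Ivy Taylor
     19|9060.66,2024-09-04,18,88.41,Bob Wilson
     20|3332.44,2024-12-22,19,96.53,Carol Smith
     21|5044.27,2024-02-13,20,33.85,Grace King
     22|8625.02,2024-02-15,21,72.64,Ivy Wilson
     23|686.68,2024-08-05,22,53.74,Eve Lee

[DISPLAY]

         ┃ FileViewer                ┃1 8c 5e┃    
         ┠───────────────────────────┨8 b4 57┃    
         ┃amount,date,id,score,name ▲┃b 8f 5d┃    
         ┃4987.10,2024-05-18,1,51.19█┃a 79 d3┃    
         ┃140.69,2024-01-11,2,71.78,░┃f 5e d2┃    
         ┃2882.88,2024-06-16,3,31.04░┃2 32 32┃    
         ┃1877.79,2024-08-16,4,40.02░┃8 68 94┃    
         ┃2189.93,2024-08-28,5,71.84░┃       ┃    
         ┃4234.70,2024-09-19,6,75.56░┃       ┃    
         ┃6042.26,2024-04-21,7,70.09░┃       ┃    
         ┃2208.15,2024-04-11,8,89.94░┃       ┃    
         ┃3948.64,2024-08-28,9,8.89,░┃       ┃    
         ┃5800.74,2024-05-23,10,0.42░┃       ┃    
         ┃8763.55,2024-04-02,11,45.4░┃       ┃    
         ┃4399.30,2024-12-12,12,55.5▼┃       ┃    
         ┗━━━━━━━━━━━━━━━━━━━━━━━━━━━┛━━━━━━━┛    


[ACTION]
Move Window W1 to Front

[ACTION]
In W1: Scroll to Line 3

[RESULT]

         ┃ FileViewer                ┃1 8c 5e┃    
         ┠───────────────────────────┨8 b4 57┃    
         ┃140.69,2024-01-11,2,71.78,▲┃b 8f 5d┃    
         ┃2882.88,2024-06-16,3,31.04░┃a 79 d3┃    
         ┃1877.79,2024-08-16,4,40.02░┃f 5e d2┃    
         ┃2189.93,2024-08-28,5,71.84█┃2 32 32┃    
         ┃4234.70,2024-09-19,6,75.56░┃8 68 94┃    
         ┃6042.26,2024-04-21,7,70.09░┃       ┃    
         ┃2208.15,2024-04-11,8,89.94░┃       ┃    
         ┃3948.64,2024-08-28,9,8.89,░┃       ┃    
         ┃5800.74,2024-05-23,10,0.42░┃       ┃    
         ┃8763.55,2024-04-02,11,45.4░┃       ┃    
         ┃4399.30,2024-12-12,12,55.5░┃       ┃    
         ┃5617.17,2024-04-10,13,24.0░┃       ┃    
         ┃2688.94,2024-08-08,14,34.2▼┃       ┃    
         ┗━━━━━━━━━━━━━━━━━━━━━━━━━━━┛━━━━━━━┛    


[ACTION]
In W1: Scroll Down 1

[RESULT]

         ┃ FileViewer                ┃1 8c 5e┃    
         ┠───────────────────────────┨8 b4 57┃    
         ┃2882.88,2024-06-16,3,31.04▲┃b 8f 5d┃    
         ┃1877.79,2024-08-16,4,40.02░┃a 79 d3┃    
         ┃2189.93,2024-08-28,5,71.84░┃f 5e d2┃    
         ┃4234.70,2024-09-19,6,75.56░┃2 32 32┃    
         ┃6042.26,2024-04-21,7,70.09█┃8 68 94┃    
         ┃2208.15,2024-04-11,8,89.94░┃       ┃    
         ┃3948.64,2024-08-28,9,8.89,░┃       ┃    
         ┃5800.74,2024-05-23,10,0.42░┃       ┃    
         ┃8763.55,2024-04-02,11,45.4░┃       ┃    
         ┃4399.30,2024-12-12,12,55.5░┃       ┃    
         ┃5617.17,2024-04-10,13,24.0░┃       ┃    
         ┃2688.94,2024-08-08,14,34.2░┃       ┃    
         ┃4282.87,2024-02-03,15,17.8▼┃       ┃    
         ┗━━━━━━━━━━━━━━━━━━━━━━━━━━━┛━━━━━━━┛    


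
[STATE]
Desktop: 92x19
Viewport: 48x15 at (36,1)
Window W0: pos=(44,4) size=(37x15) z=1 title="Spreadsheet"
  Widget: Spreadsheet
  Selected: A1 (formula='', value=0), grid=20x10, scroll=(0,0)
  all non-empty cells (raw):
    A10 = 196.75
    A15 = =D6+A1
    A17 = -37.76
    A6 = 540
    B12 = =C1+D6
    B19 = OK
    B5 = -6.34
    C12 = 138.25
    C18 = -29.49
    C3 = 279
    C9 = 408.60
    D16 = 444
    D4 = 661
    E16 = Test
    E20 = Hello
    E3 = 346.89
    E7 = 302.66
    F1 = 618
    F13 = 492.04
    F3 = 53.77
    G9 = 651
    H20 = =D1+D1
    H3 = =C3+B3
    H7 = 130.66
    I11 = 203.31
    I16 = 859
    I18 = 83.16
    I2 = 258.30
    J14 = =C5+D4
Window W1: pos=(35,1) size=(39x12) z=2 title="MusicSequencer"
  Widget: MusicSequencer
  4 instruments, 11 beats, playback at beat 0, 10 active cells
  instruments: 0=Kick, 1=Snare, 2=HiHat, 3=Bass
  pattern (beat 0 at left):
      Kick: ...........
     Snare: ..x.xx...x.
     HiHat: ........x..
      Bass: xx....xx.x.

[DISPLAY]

━━━━━━━━━━━━━━━━━━━━━━━━━━━━━━━━━━━━━┓          
 MusicSequencer                      ┃          
─────────────────────────────────────┨          
      ▼1234567890                    ┃━━━━━━┓   
  Kick···········                    ┃      ┃   
 Snare··█·██···█·                    ┃──────┨   
 HiHat········█··                    ┃      ┃   
  Bass██····██·█·                    ┃  D   ┃   
                                     ┃------┃   
                                     ┃      ┃   
                                     ┃      ┃   
━━━━━━━━━━━━━━━━━━━━━━━━━━━━━━━━━━━━━┛      ┃   
        ┃  4        0       0       0     66┃   
        ┃  5        0   -6.34       0       ┃   
        ┃  6      540       0       0       ┃   


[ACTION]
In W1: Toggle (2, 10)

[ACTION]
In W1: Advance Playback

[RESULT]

━━━━━━━━━━━━━━━━━━━━━━━━━━━━━━━━━━━━━┓          
 MusicSequencer                      ┃          
─────────────────────────────────────┨          
      0▼234567890                    ┃━━━━━━┓   
  Kick···········                    ┃      ┃   
 Snare··█·██···█·                    ┃──────┨   
 HiHat········█·█                    ┃      ┃   
  Bass██····██·█·                    ┃  D   ┃   
                                     ┃------┃   
                                     ┃      ┃   
                                     ┃      ┃   
━━━━━━━━━━━━━━━━━━━━━━━━━━━━━━━━━━━━━┛      ┃   
        ┃  4        0       0       0     66┃   
        ┃  5        0   -6.34       0       ┃   
        ┃  6      540       0       0       ┃   


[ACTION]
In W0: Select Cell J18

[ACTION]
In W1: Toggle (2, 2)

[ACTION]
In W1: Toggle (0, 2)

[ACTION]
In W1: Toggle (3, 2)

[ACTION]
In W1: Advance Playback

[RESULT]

━━━━━━━━━━━━━━━━━━━━━━━━━━━━━━━━━━━━━┓          
 MusicSequencer                      ┃          
─────────────────────────────────────┨          
      01▼34567890                    ┃━━━━━━┓   
  Kick··█········                    ┃      ┃   
 Snare··█·██···█·                    ┃──────┨   
 HiHat··█·····█·█                    ┃      ┃   
  Bass███···██·█·                    ┃  D   ┃   
                                     ┃------┃   
                                     ┃      ┃   
                                     ┃      ┃   
━━━━━━━━━━━━━━━━━━━━━━━━━━━━━━━━━━━━━┛      ┃   
        ┃  4        0       0       0     66┃   
        ┃  5        0   -6.34       0       ┃   
        ┃  6      540       0       0       ┃   


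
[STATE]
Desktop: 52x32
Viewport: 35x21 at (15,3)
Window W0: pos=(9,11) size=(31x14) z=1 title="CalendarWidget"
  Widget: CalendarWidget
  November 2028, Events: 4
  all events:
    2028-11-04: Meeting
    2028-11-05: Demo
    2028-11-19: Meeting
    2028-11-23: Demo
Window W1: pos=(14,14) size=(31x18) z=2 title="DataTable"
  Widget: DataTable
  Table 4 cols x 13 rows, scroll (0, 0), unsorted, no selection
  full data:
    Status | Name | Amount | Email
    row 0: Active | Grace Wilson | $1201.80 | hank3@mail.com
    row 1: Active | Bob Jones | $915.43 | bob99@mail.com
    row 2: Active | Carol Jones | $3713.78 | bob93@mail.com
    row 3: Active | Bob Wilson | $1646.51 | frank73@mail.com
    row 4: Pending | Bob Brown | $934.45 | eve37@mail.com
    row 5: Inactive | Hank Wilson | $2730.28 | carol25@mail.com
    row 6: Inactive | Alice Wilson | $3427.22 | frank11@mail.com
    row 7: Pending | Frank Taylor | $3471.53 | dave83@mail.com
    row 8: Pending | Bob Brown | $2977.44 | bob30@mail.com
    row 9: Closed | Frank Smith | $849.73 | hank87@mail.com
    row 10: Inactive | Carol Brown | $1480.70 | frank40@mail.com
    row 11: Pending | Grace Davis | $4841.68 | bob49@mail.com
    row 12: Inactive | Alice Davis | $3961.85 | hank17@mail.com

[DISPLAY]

                                   
                                   
                                   
                                   
                                   
                                   
                                   
                                   
━━━━━━━━━━━━━━━━━━━━━━━━┓          
ndarWidget              ┃          
────────────────────────┨          
━━━━━━━━━━━━━━━━━━━━━━━━━━━━━┓     
 DataTable                   ┃     
─────────────────────────────┨     
Status  │Name        │Amount ┃     
────────┼────────────┼───────┃     
Active  │Grace Wilson│$1201.8┃     
Active  │Bob Jones   │$915.43┃     
Active  │Carol Jones │$3713.7┃     
Active  │Bob Wilson  │$1646.5┃     
Pending │Bob Brown   │$934.45┃     


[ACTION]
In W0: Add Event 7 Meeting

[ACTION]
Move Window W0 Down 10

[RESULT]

                                   
                                   
                                   
                                   
                                   
                                   
                                   
                                   
                                   
                                   
                                   
━━━━━━━━━━━━━━━━━━━━━━━━━━━━━┓     
 DataTable                   ┃     
─────────────────────────────┨     
Status  │Name        │Amount ┃     
────────┼────────────┼───────┃     
Active  │Grace Wilson│$1201.8┃     
Active  │Bob Jones   │$915.43┃     
Active  │Carol Jones │$3713.7┃     
Active  │Bob Wilson  │$1646.5┃     
Pending │Bob Brown   │$934.45┃     


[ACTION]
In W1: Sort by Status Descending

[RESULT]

                                   
                                   
                                   
                                   
                                   
                                   
                                   
                                   
                                   
                                   
                                   
━━━━━━━━━━━━━━━━━━━━━━━━━━━━━┓     
 DataTable                   ┃     
─────────────────────────────┨     
Status ▼│Name        │Amount ┃     
────────┼────────────┼───────┃     
Pending │Bob Brown   │$934.45┃     
Pending │Frank Taylor│$3471.5┃     
Pending │Bob Brown   │$2977.4┃     
Pending │Grace Davis │$4841.6┃     
Inactive│Hank Wilson │$2730.2┃     


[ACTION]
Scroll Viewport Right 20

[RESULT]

                                   
                                   
                                   
                                   
                                   
                                   
                                   
                                   
                                   
                                   
                                   
━━━━━━━━━━━━━━━━━━━━━━━━━━━┓       
ataTable                   ┃       
───────────────────────────┨       
atus ▼│Name        │Amount ┃       
──────┼────────────┼───────┃       
nding │Bob Brown   │$934.45┃       
nding │Frank Taylor│$3471.5┃       
nding │Bob Brown   │$2977.4┃       
nding │Grace Davis │$4841.6┃       
active│Hank Wilson │$2730.2┃       


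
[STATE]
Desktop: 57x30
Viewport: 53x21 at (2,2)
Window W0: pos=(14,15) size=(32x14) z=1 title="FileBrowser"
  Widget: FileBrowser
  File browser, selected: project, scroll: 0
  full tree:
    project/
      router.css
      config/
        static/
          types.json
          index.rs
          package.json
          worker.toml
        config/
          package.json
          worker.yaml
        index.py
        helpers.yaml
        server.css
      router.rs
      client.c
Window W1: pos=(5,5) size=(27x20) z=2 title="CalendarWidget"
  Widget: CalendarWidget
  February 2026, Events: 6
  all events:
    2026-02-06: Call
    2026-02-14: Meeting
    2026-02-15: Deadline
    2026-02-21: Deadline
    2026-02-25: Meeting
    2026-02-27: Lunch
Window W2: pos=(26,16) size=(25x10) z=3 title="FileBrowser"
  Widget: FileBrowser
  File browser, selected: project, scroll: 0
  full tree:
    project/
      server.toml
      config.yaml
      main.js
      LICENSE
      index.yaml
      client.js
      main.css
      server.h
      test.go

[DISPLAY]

                                                     
                                                     
                                                     
   ┏━━━━━━━━━━━━━━━━━━━━━━━━━┓                       
   ┃ CalendarWidget          ┃                       
   ┠─────────────────────────┨                       
   ┃      February 2026      ┃                       
   ┃Mo Tu We Th Fr Sa Su     ┃                       
   ┃                   1     ┃                       
   ┃ 2  3  4  5  6*  7  8    ┃                       
   ┃ 9 10 11 12 13 14* 15*   ┃                       
   ┃16 17 18 19 20 21* 22    ┃                       
   ┃23 24 25* 26 27* 28      ┃                       
   ┃                         ┃━━━━━━━━━━━━━┓         
   ┃                    ┏━━━━━━━━━━━━━━━━━━━━━━━┓    
   ┃                    ┃ FileBrowser           ┃    
   ┃                    ┠───────────────────────┨    
   ┃                    ┃> [-] project/         ┃    
   ┃                    ┃    server.toml        ┃    
   ┃                    ┃    config.yaml        ┃    
   ┃                    ┃    main.js            ┃    


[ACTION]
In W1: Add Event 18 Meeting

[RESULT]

                                                     
                                                     
                                                     
   ┏━━━━━━━━━━━━━━━━━━━━━━━━━┓                       
   ┃ CalendarWidget          ┃                       
   ┠─────────────────────────┨                       
   ┃      February 2026      ┃                       
   ┃Mo Tu We Th Fr Sa Su     ┃                       
   ┃                   1     ┃                       
   ┃ 2  3  4  5  6*  7  8    ┃                       
   ┃ 9 10 11 12 13 14* 15*   ┃                       
   ┃16 17 18* 19 20 21* 22   ┃                       
   ┃23 24 25* 26 27* 28      ┃                       
   ┃                         ┃━━━━━━━━━━━━━┓         
   ┃                    ┏━━━━━━━━━━━━━━━━━━━━━━━┓    
   ┃                    ┃ FileBrowser           ┃    
   ┃                    ┠───────────────────────┨    
   ┃                    ┃> [-] project/         ┃    
   ┃                    ┃    server.toml        ┃    
   ┃                    ┃    config.yaml        ┃    
   ┃                    ┃    main.js            ┃    


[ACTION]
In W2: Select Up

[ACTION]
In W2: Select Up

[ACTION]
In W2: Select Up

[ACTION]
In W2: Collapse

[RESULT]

                                                     
                                                     
                                                     
   ┏━━━━━━━━━━━━━━━━━━━━━━━━━┓                       
   ┃ CalendarWidget          ┃                       
   ┠─────────────────────────┨                       
   ┃      February 2026      ┃                       
   ┃Mo Tu We Th Fr Sa Su     ┃                       
   ┃                   1     ┃                       
   ┃ 2  3  4  5  6*  7  8    ┃                       
   ┃ 9 10 11 12 13 14* 15*   ┃                       
   ┃16 17 18* 19 20 21* 22   ┃                       
   ┃23 24 25* 26 27* 28      ┃                       
   ┃                         ┃━━━━━━━━━━━━━┓         
   ┃                    ┏━━━━━━━━━━━━━━━━━━━━━━━┓    
   ┃                    ┃ FileBrowser           ┃    
   ┃                    ┠───────────────────────┨    
   ┃                    ┃> [+] project/         ┃    
   ┃                    ┃                       ┃    
   ┃                    ┃                       ┃    
   ┃                    ┃                       ┃    
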